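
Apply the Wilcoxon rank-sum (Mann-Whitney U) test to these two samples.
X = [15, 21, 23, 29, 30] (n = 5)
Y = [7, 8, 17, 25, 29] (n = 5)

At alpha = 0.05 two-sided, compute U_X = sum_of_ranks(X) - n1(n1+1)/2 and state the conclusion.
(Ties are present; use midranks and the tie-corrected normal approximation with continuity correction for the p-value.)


Step 1: Combine and sort all 10 observations; assign midranks.
sorted (value, group): (7,Y), (8,Y), (15,X), (17,Y), (21,X), (23,X), (25,Y), (29,X), (29,Y), (30,X)
ranks: 7->1, 8->2, 15->3, 17->4, 21->5, 23->6, 25->7, 29->8.5, 29->8.5, 30->10
Step 2: Rank sum for X: R1 = 3 + 5 + 6 + 8.5 + 10 = 32.5.
Step 3: U_X = R1 - n1(n1+1)/2 = 32.5 - 5*6/2 = 32.5 - 15 = 17.5.
       U_Y = n1*n2 - U_X = 25 - 17.5 = 7.5.
Step 4: Ties are present, so use the tie-corrected normal approximation (with continuity correction) for the p-value.
Step 5: p-value = 0.345742; compare to alpha = 0.05. fail to reject H0.

U_X = 17.5, p = 0.345742, fail to reject H0 at alpha = 0.05.


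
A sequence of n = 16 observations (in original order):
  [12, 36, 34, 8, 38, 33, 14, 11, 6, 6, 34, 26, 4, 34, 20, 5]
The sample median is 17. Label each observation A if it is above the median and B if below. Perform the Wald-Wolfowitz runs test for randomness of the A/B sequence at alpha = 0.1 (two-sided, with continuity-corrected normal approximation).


Step 1: Compute median = 17; label A = above, B = below.
Labels in order: BAABAABBBBAABAAB  (n_A = 8, n_B = 8)
Step 2: Count runs R = 9.
Step 3: Under H0 (random ordering), E[R] = 2*n_A*n_B/(n_A+n_B) + 1 = 2*8*8/16 + 1 = 9.0000.
        Var[R] = 2*n_A*n_B*(2*n_A*n_B - n_A - n_B) / ((n_A+n_B)^2 * (n_A+n_B-1)) = 14336/3840 = 3.7333.
        SD[R] = 1.9322.
Step 4: R = E[R], so z = 0 with no continuity correction.
Step 5: Two-sided p-value via normal approximation = 2*(1 - Phi(|z|)) = 1.000000.
Step 6: alpha = 0.1. fail to reject H0.

R = 9, z = 0.0000, p = 1.000000, fail to reject H0.


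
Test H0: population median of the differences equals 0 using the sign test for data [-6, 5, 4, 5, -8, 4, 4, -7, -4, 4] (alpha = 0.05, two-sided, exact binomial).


Step 1: Discard zero differences. Original n = 10; n_eff = number of nonzero differences = 10.
Nonzero differences (with sign): -6, +5, +4, +5, -8, +4, +4, -7, -4, +4
Step 2: Count signs: positive = 6, negative = 4.
Step 3: Under H0: P(positive) = 0.5, so the number of positives S ~ Bin(10, 0.5).
Step 4: Two-sided exact p-value = sum of Bin(10,0.5) probabilities at or below the observed probability = 0.753906.
Step 5: alpha = 0.05. fail to reject H0.

n_eff = 10, pos = 6, neg = 4, p = 0.753906, fail to reject H0.


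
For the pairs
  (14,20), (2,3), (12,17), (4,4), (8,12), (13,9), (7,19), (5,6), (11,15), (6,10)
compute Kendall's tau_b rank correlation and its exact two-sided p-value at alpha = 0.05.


Step 1: Enumerate the 45 unordered pairs (i,j) with i<j and classify each by sign(x_j-x_i) * sign(y_j-y_i).
  (1,2):dx=-12,dy=-17->C; (1,3):dx=-2,dy=-3->C; (1,4):dx=-10,dy=-16->C; (1,5):dx=-6,dy=-8->C
  (1,6):dx=-1,dy=-11->C; (1,7):dx=-7,dy=-1->C; (1,8):dx=-9,dy=-14->C; (1,9):dx=-3,dy=-5->C
  (1,10):dx=-8,dy=-10->C; (2,3):dx=+10,dy=+14->C; (2,4):dx=+2,dy=+1->C; (2,5):dx=+6,dy=+9->C
  (2,6):dx=+11,dy=+6->C; (2,7):dx=+5,dy=+16->C; (2,8):dx=+3,dy=+3->C; (2,9):dx=+9,dy=+12->C
  (2,10):dx=+4,dy=+7->C; (3,4):dx=-8,dy=-13->C; (3,5):dx=-4,dy=-5->C; (3,6):dx=+1,dy=-8->D
  (3,7):dx=-5,dy=+2->D; (3,8):dx=-7,dy=-11->C; (3,9):dx=-1,dy=-2->C; (3,10):dx=-6,dy=-7->C
  (4,5):dx=+4,dy=+8->C; (4,6):dx=+9,dy=+5->C; (4,7):dx=+3,dy=+15->C; (4,8):dx=+1,dy=+2->C
  (4,9):dx=+7,dy=+11->C; (4,10):dx=+2,dy=+6->C; (5,6):dx=+5,dy=-3->D; (5,7):dx=-1,dy=+7->D
  (5,8):dx=-3,dy=-6->C; (5,9):dx=+3,dy=+3->C; (5,10):dx=-2,dy=-2->C; (6,7):dx=-6,dy=+10->D
  (6,8):dx=-8,dy=-3->C; (6,9):dx=-2,dy=+6->D; (6,10):dx=-7,dy=+1->D; (7,8):dx=-2,dy=-13->C
  (7,9):dx=+4,dy=-4->D; (7,10):dx=-1,dy=-9->C; (8,9):dx=+6,dy=+9->C; (8,10):dx=+1,dy=+4->C
  (9,10):dx=-5,dy=-5->C
Step 2: C = 37, D = 8, total pairs = 45.
Step 3: tau = (C - D)/(n(n-1)/2) = (37 - 8)/45 = 0.644444.
Step 4: Exact two-sided p-value (enumerate n! = 3628800 permutations of y under H0): p = 0.009148.
Step 5: alpha = 0.05. reject H0.

tau_b = 0.6444 (C=37, D=8), p = 0.009148, reject H0.


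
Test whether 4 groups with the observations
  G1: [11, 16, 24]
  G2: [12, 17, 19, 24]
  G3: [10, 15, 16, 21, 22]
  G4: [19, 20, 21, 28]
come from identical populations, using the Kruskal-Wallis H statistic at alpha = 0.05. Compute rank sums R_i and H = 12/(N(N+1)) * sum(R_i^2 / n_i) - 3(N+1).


Step 1: Combine all N = 16 observations and assign midranks.
sorted (value, group, rank): (10,G3,1), (11,G1,2), (12,G2,3), (15,G3,4), (16,G1,5.5), (16,G3,5.5), (17,G2,7), (19,G2,8.5), (19,G4,8.5), (20,G4,10), (21,G3,11.5), (21,G4,11.5), (22,G3,13), (24,G1,14.5), (24,G2,14.5), (28,G4,16)
Step 2: Sum ranks within each group.
R_1 = 22 (n_1 = 3)
R_2 = 33 (n_2 = 4)
R_3 = 35 (n_3 = 5)
R_4 = 46 (n_4 = 4)
Step 3: H = 12/(N(N+1)) * sum(R_i^2/n_i) - 3(N+1)
     = 12/(16*17) * (22^2/3 + 33^2/4 + 35^2/5 + 46^2/4) - 3*17
     = 0.044118 * 1207.58 - 51
     = 2.275735.
Step 4: Ties present; correction factor C = 1 - 24/(16^3 - 16) = 0.994118. Corrected H = 2.275735 / 0.994118 = 2.289201.
Step 5: Under H0, H ~ chi^2(3); p-value = 0.514593.
Step 6: alpha = 0.05. fail to reject H0.

H = 2.2892, df = 3, p = 0.514593, fail to reject H0.


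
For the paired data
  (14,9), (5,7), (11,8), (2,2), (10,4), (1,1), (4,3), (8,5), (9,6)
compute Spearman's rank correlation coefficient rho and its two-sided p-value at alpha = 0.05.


Step 1: Rank x and y separately (midranks; no ties here).
rank(x): 14->9, 5->4, 11->8, 2->2, 10->7, 1->1, 4->3, 8->5, 9->6
rank(y): 9->9, 7->7, 8->8, 2->2, 4->4, 1->1, 3->3, 5->5, 6->6
Step 2: d_i = R_x(i) - R_y(i); compute d_i^2.
  (9-9)^2=0, (4-7)^2=9, (8-8)^2=0, (2-2)^2=0, (7-4)^2=9, (1-1)^2=0, (3-3)^2=0, (5-5)^2=0, (6-6)^2=0
sum(d^2) = 18.
Step 3: rho = 1 - 6*18 / (9*(9^2 - 1)) = 1 - 108/720 = 0.850000.
Step 4: Under H0, t = rho * sqrt((n-2)/(1-rho^2)) = 4.2691 ~ t(7).
Step 5: Two-sided p-value from the t-distribution with 7 df = 0.003705.
Step 6: alpha = 0.05. reject H0.

rho = 0.8500, p = 0.003705, reject H0 at alpha = 0.05.


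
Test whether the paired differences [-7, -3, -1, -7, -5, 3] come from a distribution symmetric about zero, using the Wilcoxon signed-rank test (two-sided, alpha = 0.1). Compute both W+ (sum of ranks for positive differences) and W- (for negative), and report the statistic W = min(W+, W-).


Step 1: Drop any zero differences (none here) and take |d_i|.
|d| = [7, 3, 1, 7, 5, 3]
Step 2: Midrank |d_i| (ties get averaged ranks).
ranks: |7|->5.5, |3|->2.5, |1|->1, |7|->5.5, |5|->4, |3|->2.5
Step 3: Attach original signs; sum ranks with positive sign and with negative sign.
W+ = 2.5 = 2.5
W- = 5.5 + 2.5 + 1 + 5.5 + 4 = 18.5
(Check: W+ + W- = 21 should equal n(n+1)/2 = 21.)
Step 4: Test statistic W = min(W+, W-) = 2.5.
Step 5: Ties in |d|, so use the tie-corrected normal approximation.
        E[W] = n(n+1)/4 = 6*7/4 = 10.5.
        Tie groups: |d|=3 (t=2), |d|=7 (t=2); sum(t^3 - t) = 12.
        Var[W] = n(n+1)(2n+1)/24 - sum(t^3-t)/48 = 546/24 - 12/48 = 22.5.
        z = (W - E[W]) / sqrt(Var[W]) = (2.5 - 10.5) / 4.7434 = -1.6865.
        Two-sided p = 2*Phi(z) = 0.091690.
Step 6: alpha = 0.1. reject H0.

W+ = 2.5, W- = 18.5, W = min = 2.5, p = 0.091690, reject H0.


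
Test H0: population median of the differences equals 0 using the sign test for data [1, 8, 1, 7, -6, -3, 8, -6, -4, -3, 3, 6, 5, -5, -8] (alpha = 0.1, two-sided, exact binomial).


Step 1: Discard zero differences. Original n = 15; n_eff = number of nonzero differences = 15.
Nonzero differences (with sign): +1, +8, +1, +7, -6, -3, +8, -6, -4, -3, +3, +6, +5, -5, -8
Step 2: Count signs: positive = 8, negative = 7.
Step 3: Under H0: P(positive) = 0.5, so the number of positives S ~ Bin(15, 0.5).
Step 4: Two-sided exact p-value = sum of Bin(15,0.5) probabilities at or below the observed probability = 1.000000.
Step 5: alpha = 0.1. fail to reject H0.

n_eff = 15, pos = 8, neg = 7, p = 1.000000, fail to reject H0.


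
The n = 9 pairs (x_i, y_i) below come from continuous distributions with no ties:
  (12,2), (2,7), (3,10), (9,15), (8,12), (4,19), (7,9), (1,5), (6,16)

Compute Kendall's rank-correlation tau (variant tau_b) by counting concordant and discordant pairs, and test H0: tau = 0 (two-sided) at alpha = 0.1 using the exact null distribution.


Step 1: Enumerate the 36 unordered pairs (i,j) with i<j and classify each by sign(x_j-x_i) * sign(y_j-y_i).
  (1,2):dx=-10,dy=+5->D; (1,3):dx=-9,dy=+8->D; (1,4):dx=-3,dy=+13->D; (1,5):dx=-4,dy=+10->D
  (1,6):dx=-8,dy=+17->D; (1,7):dx=-5,dy=+7->D; (1,8):dx=-11,dy=+3->D; (1,9):dx=-6,dy=+14->D
  (2,3):dx=+1,dy=+3->C; (2,4):dx=+7,dy=+8->C; (2,5):dx=+6,dy=+5->C; (2,6):dx=+2,dy=+12->C
  (2,7):dx=+5,dy=+2->C; (2,8):dx=-1,dy=-2->C; (2,9):dx=+4,dy=+9->C; (3,4):dx=+6,dy=+5->C
  (3,5):dx=+5,dy=+2->C; (3,6):dx=+1,dy=+9->C; (3,7):dx=+4,dy=-1->D; (3,8):dx=-2,dy=-5->C
  (3,9):dx=+3,dy=+6->C; (4,5):dx=-1,dy=-3->C; (4,6):dx=-5,dy=+4->D; (4,7):dx=-2,dy=-6->C
  (4,8):dx=-8,dy=-10->C; (4,9):dx=-3,dy=+1->D; (5,6):dx=-4,dy=+7->D; (5,7):dx=-1,dy=-3->C
  (5,8):dx=-7,dy=-7->C; (5,9):dx=-2,dy=+4->D; (6,7):dx=+3,dy=-10->D; (6,8):dx=-3,dy=-14->C
  (6,9):dx=+2,dy=-3->D; (7,8):dx=-6,dy=-4->C; (7,9):dx=-1,dy=+7->D; (8,9):dx=+5,dy=+11->C
Step 2: C = 20, D = 16, total pairs = 36.
Step 3: tau = (C - D)/(n(n-1)/2) = (20 - 16)/36 = 0.111111.
Step 4: Exact two-sided p-value (enumerate n! = 362880 permutations of y under H0): p = 0.761414.
Step 5: alpha = 0.1. fail to reject H0.

tau_b = 0.1111 (C=20, D=16), p = 0.761414, fail to reject H0.


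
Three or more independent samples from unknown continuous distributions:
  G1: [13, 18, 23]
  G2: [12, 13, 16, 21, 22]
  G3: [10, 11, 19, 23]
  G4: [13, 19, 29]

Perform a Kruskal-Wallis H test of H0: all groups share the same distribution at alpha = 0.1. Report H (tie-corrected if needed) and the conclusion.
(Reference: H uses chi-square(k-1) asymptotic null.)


Step 1: Combine all N = 15 observations and assign midranks.
sorted (value, group, rank): (10,G3,1), (11,G3,2), (12,G2,3), (13,G1,5), (13,G2,5), (13,G4,5), (16,G2,7), (18,G1,8), (19,G3,9.5), (19,G4,9.5), (21,G2,11), (22,G2,12), (23,G1,13.5), (23,G3,13.5), (29,G4,15)
Step 2: Sum ranks within each group.
R_1 = 26.5 (n_1 = 3)
R_2 = 38 (n_2 = 5)
R_3 = 26 (n_3 = 4)
R_4 = 29.5 (n_4 = 3)
Step 3: H = 12/(N(N+1)) * sum(R_i^2/n_i) - 3(N+1)
     = 12/(15*16) * (26.5^2/3 + 38^2/5 + 26^2/4 + 29.5^2/3) - 3*16
     = 0.050000 * 981.967 - 48
     = 1.098333.
Step 4: Ties present; correction factor C = 1 - 36/(15^3 - 15) = 0.989286. Corrected H = 1.098333 / 0.989286 = 1.110229.
Step 5: Under H0, H ~ chi^2(3); p-value = 0.774605.
Step 6: alpha = 0.1. fail to reject H0.

H = 1.1102, df = 3, p = 0.774605, fail to reject H0.


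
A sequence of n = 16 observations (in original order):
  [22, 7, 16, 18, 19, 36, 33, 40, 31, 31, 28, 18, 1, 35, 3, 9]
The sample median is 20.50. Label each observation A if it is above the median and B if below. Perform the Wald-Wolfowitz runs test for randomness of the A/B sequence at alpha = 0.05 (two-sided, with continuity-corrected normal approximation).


Step 1: Compute median = 20.50; label A = above, B = below.
Labels in order: ABBBBAAAAAABBABB  (n_A = 8, n_B = 8)
Step 2: Count runs R = 6.
Step 3: Under H0 (random ordering), E[R] = 2*n_A*n_B/(n_A+n_B) + 1 = 2*8*8/16 + 1 = 9.0000.
        Var[R] = 2*n_A*n_B*(2*n_A*n_B - n_A - n_B) / ((n_A+n_B)^2 * (n_A+n_B-1)) = 14336/3840 = 3.7333.
        SD[R] = 1.9322.
Step 4: Continuity-corrected z = (R + 0.5 - E[R]) / SD[R] = (6 + 0.5 - 9.0000) / 1.9322 = -1.2939.
Step 5: Two-sided p-value via normal approximation = 2*(1 - Phi(|z|)) = 0.195709.
Step 6: alpha = 0.05. fail to reject H0.

R = 6, z = -1.2939, p = 0.195709, fail to reject H0.


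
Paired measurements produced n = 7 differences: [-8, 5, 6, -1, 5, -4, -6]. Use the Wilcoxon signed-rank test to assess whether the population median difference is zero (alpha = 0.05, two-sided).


Step 1: Drop any zero differences (none here) and take |d_i|.
|d| = [8, 5, 6, 1, 5, 4, 6]
Step 2: Midrank |d_i| (ties get averaged ranks).
ranks: |8|->7, |5|->3.5, |6|->5.5, |1|->1, |5|->3.5, |4|->2, |6|->5.5
Step 3: Attach original signs; sum ranks with positive sign and with negative sign.
W+ = 3.5 + 5.5 + 3.5 = 12.5
W- = 7 + 1 + 2 + 5.5 = 15.5
(Check: W+ + W- = 28 should equal n(n+1)/2 = 28.)
Step 4: Test statistic W = min(W+, W-) = 12.5.
Step 5: Ties in |d|, so use the tie-corrected normal approximation.
        E[W] = n(n+1)/4 = 7*8/4 = 14.
        Tie groups: |d|=5 (t=2), |d|=6 (t=2); sum(t^3 - t) = 12.
        Var[W] = n(n+1)(2n+1)/24 - sum(t^3-t)/48 = 840/24 - 12/48 = 34.75.
        z = (W - E[W]) / sqrt(Var[W]) = (12.5 - 14) / 5.8949 = -0.2545.
        Two-sided p = 2*Phi(z) = 0.799143.
Step 6: alpha = 0.05. fail to reject H0.

W+ = 12.5, W- = 15.5, W = min = 12.5, p = 0.799143, fail to reject H0.


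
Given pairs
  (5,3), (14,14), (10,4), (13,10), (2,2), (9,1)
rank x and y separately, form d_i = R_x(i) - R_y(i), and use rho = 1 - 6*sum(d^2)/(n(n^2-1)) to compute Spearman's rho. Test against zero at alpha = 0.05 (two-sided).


Step 1: Rank x and y separately (midranks; no ties here).
rank(x): 5->2, 14->6, 10->4, 13->5, 2->1, 9->3
rank(y): 3->3, 14->6, 4->4, 10->5, 2->2, 1->1
Step 2: d_i = R_x(i) - R_y(i); compute d_i^2.
  (2-3)^2=1, (6-6)^2=0, (4-4)^2=0, (5-5)^2=0, (1-2)^2=1, (3-1)^2=4
sum(d^2) = 6.
Step 3: rho = 1 - 6*6 / (6*(6^2 - 1)) = 1 - 36/210 = 0.828571.
Step 4: Under H0, t = rho * sqrt((n-2)/(1-rho^2)) = 2.9598 ~ t(4).
Step 5: Two-sided p-value from the t-distribution with 4 df = 0.041563.
Step 6: alpha = 0.05. reject H0.

rho = 0.8286, p = 0.041563, reject H0 at alpha = 0.05.


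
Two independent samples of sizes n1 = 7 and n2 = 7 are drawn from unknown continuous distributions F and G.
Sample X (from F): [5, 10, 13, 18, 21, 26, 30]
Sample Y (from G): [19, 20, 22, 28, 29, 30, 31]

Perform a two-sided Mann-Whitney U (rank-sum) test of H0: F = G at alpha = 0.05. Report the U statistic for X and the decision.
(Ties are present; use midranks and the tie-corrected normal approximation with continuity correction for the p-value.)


Step 1: Combine and sort all 14 observations; assign midranks.
sorted (value, group): (5,X), (10,X), (13,X), (18,X), (19,Y), (20,Y), (21,X), (22,Y), (26,X), (28,Y), (29,Y), (30,X), (30,Y), (31,Y)
ranks: 5->1, 10->2, 13->3, 18->4, 19->5, 20->6, 21->7, 22->8, 26->9, 28->10, 29->11, 30->12.5, 30->12.5, 31->14
Step 2: Rank sum for X: R1 = 1 + 2 + 3 + 4 + 7 + 9 + 12.5 = 38.5.
Step 3: U_X = R1 - n1(n1+1)/2 = 38.5 - 7*8/2 = 38.5 - 28 = 10.5.
       U_Y = n1*n2 - U_X = 49 - 10.5 = 38.5.
Step 4: Ties are present, so use the tie-corrected normal approximation (with continuity correction) for the p-value.
Step 5: p-value = 0.084192; compare to alpha = 0.05. fail to reject H0.

U_X = 10.5, p = 0.084192, fail to reject H0 at alpha = 0.05.


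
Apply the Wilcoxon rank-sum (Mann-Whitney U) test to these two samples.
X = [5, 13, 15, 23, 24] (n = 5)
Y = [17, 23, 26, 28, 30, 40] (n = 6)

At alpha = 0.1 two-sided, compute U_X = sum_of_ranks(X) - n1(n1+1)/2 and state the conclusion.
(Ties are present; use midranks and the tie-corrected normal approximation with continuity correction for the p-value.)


Step 1: Combine and sort all 11 observations; assign midranks.
sorted (value, group): (5,X), (13,X), (15,X), (17,Y), (23,X), (23,Y), (24,X), (26,Y), (28,Y), (30,Y), (40,Y)
ranks: 5->1, 13->2, 15->3, 17->4, 23->5.5, 23->5.5, 24->7, 26->8, 28->9, 30->10, 40->11
Step 2: Rank sum for X: R1 = 1 + 2 + 3 + 5.5 + 7 = 18.5.
Step 3: U_X = R1 - n1(n1+1)/2 = 18.5 - 5*6/2 = 18.5 - 15 = 3.5.
       U_Y = n1*n2 - U_X = 30 - 3.5 = 26.5.
Step 4: Ties are present, so use the tie-corrected normal approximation (with continuity correction) for the p-value.
Step 5: p-value = 0.044126; compare to alpha = 0.1. reject H0.

U_X = 3.5, p = 0.044126, reject H0 at alpha = 0.1.


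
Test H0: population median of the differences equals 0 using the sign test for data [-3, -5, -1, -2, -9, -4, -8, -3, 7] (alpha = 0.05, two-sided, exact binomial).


Step 1: Discard zero differences. Original n = 9; n_eff = number of nonzero differences = 9.
Nonzero differences (with sign): -3, -5, -1, -2, -9, -4, -8, -3, +7
Step 2: Count signs: positive = 1, negative = 8.
Step 3: Under H0: P(positive) = 0.5, so the number of positives S ~ Bin(9, 0.5).
Step 4: Two-sided exact p-value = sum of Bin(9,0.5) probabilities at or below the observed probability = 0.039062.
Step 5: alpha = 0.05. reject H0.

n_eff = 9, pos = 1, neg = 8, p = 0.039062, reject H0.


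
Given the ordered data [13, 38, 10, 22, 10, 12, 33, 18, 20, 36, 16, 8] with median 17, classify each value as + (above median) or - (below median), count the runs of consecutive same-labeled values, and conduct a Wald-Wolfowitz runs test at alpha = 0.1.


Step 1: Compute median = 17; label A = above, B = below.
Labels in order: BABABBAAAABB  (n_A = 6, n_B = 6)
Step 2: Count runs R = 7.
Step 3: Under H0 (random ordering), E[R] = 2*n_A*n_B/(n_A+n_B) + 1 = 2*6*6/12 + 1 = 7.0000.
        Var[R] = 2*n_A*n_B*(2*n_A*n_B - n_A - n_B) / ((n_A+n_B)^2 * (n_A+n_B-1)) = 4320/1584 = 2.7273.
        SD[R] = 1.6514.
Step 4: R = E[R], so z = 0 with no continuity correction.
Step 5: Two-sided p-value via normal approximation = 2*(1 - Phi(|z|)) = 1.000000.
Step 6: alpha = 0.1. fail to reject H0.

R = 7, z = 0.0000, p = 1.000000, fail to reject H0.


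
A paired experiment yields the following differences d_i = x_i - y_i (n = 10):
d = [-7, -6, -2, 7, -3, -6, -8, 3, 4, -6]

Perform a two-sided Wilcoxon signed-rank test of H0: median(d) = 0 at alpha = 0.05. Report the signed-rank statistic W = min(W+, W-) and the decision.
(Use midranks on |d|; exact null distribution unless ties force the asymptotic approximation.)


Step 1: Drop any zero differences (none here) and take |d_i|.
|d| = [7, 6, 2, 7, 3, 6, 8, 3, 4, 6]
Step 2: Midrank |d_i| (ties get averaged ranks).
ranks: |7|->8.5, |6|->6, |2|->1, |7|->8.5, |3|->2.5, |6|->6, |8|->10, |3|->2.5, |4|->4, |6|->6
Step 3: Attach original signs; sum ranks with positive sign and with negative sign.
W+ = 8.5 + 2.5 + 4 = 15
W- = 8.5 + 6 + 1 + 2.5 + 6 + 10 + 6 = 40
(Check: W+ + W- = 55 should equal n(n+1)/2 = 55.)
Step 4: Test statistic W = min(W+, W-) = 15.
Step 5: Ties in |d|, so use the tie-corrected normal approximation.
        E[W] = n(n+1)/4 = 10*11/4 = 27.5.
        Tie groups: |d|=3 (t=2), |d|=6 (t=3), |d|=7 (t=2); sum(t^3 - t) = 36.
        Var[W] = n(n+1)(2n+1)/24 - sum(t^3-t)/48 = 2310/24 - 36/48 = 95.5.
        z = (W - E[W]) / sqrt(Var[W]) = (15 - 27.5) / 9.7724 = -1.2791.
        Two-sided p = 2*Phi(z) = 0.200858.
Step 6: alpha = 0.05. fail to reject H0.

W+ = 15, W- = 40, W = min = 15, p = 0.200858, fail to reject H0.


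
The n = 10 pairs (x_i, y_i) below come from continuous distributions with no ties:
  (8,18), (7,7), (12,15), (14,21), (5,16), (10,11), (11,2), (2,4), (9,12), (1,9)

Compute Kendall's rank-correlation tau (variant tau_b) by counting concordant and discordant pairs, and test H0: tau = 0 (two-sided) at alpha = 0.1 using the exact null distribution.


Step 1: Enumerate the 45 unordered pairs (i,j) with i<j and classify each by sign(x_j-x_i) * sign(y_j-y_i).
  (1,2):dx=-1,dy=-11->C; (1,3):dx=+4,dy=-3->D; (1,4):dx=+6,dy=+3->C; (1,5):dx=-3,dy=-2->C
  (1,6):dx=+2,dy=-7->D; (1,7):dx=+3,dy=-16->D; (1,8):dx=-6,dy=-14->C; (1,9):dx=+1,dy=-6->D
  (1,10):dx=-7,dy=-9->C; (2,3):dx=+5,dy=+8->C; (2,4):dx=+7,dy=+14->C; (2,5):dx=-2,dy=+9->D
  (2,6):dx=+3,dy=+4->C; (2,7):dx=+4,dy=-5->D; (2,8):dx=-5,dy=-3->C; (2,9):dx=+2,dy=+5->C
  (2,10):dx=-6,dy=+2->D; (3,4):dx=+2,dy=+6->C; (3,5):dx=-7,dy=+1->D; (3,6):dx=-2,dy=-4->C
  (3,7):dx=-1,dy=-13->C; (3,8):dx=-10,dy=-11->C; (3,9):dx=-3,dy=-3->C; (3,10):dx=-11,dy=-6->C
  (4,5):dx=-9,dy=-5->C; (4,6):dx=-4,dy=-10->C; (4,7):dx=-3,dy=-19->C; (4,8):dx=-12,dy=-17->C
  (4,9):dx=-5,dy=-9->C; (4,10):dx=-13,dy=-12->C; (5,6):dx=+5,dy=-5->D; (5,7):dx=+6,dy=-14->D
  (5,8):dx=-3,dy=-12->C; (5,9):dx=+4,dy=-4->D; (5,10):dx=-4,dy=-7->C; (6,7):dx=+1,dy=-9->D
  (6,8):dx=-8,dy=-7->C; (6,9):dx=-1,dy=+1->D; (6,10):dx=-9,dy=-2->C; (7,8):dx=-9,dy=+2->D
  (7,9):dx=-2,dy=+10->D; (7,10):dx=-10,dy=+7->D; (8,9):dx=+7,dy=+8->C; (8,10):dx=-1,dy=+5->D
  (9,10):dx=-8,dy=-3->C
Step 2: C = 28, D = 17, total pairs = 45.
Step 3: tau = (C - D)/(n(n-1)/2) = (28 - 17)/45 = 0.244444.
Step 4: Exact two-sided p-value (enumerate n! = 3628800 permutations of y under H0): p = 0.380720.
Step 5: alpha = 0.1. fail to reject H0.

tau_b = 0.2444 (C=28, D=17), p = 0.380720, fail to reject H0.


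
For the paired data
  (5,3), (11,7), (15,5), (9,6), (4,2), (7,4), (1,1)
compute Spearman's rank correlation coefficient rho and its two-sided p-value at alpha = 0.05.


Step 1: Rank x and y separately (midranks; no ties here).
rank(x): 5->3, 11->6, 15->7, 9->5, 4->2, 7->4, 1->1
rank(y): 3->3, 7->7, 5->5, 6->6, 2->2, 4->4, 1->1
Step 2: d_i = R_x(i) - R_y(i); compute d_i^2.
  (3-3)^2=0, (6-7)^2=1, (7-5)^2=4, (5-6)^2=1, (2-2)^2=0, (4-4)^2=0, (1-1)^2=0
sum(d^2) = 6.
Step 3: rho = 1 - 6*6 / (7*(7^2 - 1)) = 1 - 36/336 = 0.892857.
Step 4: Under H0, t = rho * sqrt((n-2)/(1-rho^2)) = 4.4333 ~ t(5).
Step 5: Two-sided p-value from the t-distribution with 5 df = 0.006807.
Step 6: alpha = 0.05. reject H0.

rho = 0.8929, p = 0.006807, reject H0 at alpha = 0.05.


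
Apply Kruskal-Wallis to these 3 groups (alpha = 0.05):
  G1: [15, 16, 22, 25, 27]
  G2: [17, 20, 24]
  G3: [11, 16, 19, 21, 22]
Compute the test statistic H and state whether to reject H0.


Step 1: Combine all N = 13 observations and assign midranks.
sorted (value, group, rank): (11,G3,1), (15,G1,2), (16,G1,3.5), (16,G3,3.5), (17,G2,5), (19,G3,6), (20,G2,7), (21,G3,8), (22,G1,9.5), (22,G3,9.5), (24,G2,11), (25,G1,12), (27,G1,13)
Step 2: Sum ranks within each group.
R_1 = 40 (n_1 = 5)
R_2 = 23 (n_2 = 3)
R_3 = 28 (n_3 = 5)
Step 3: H = 12/(N(N+1)) * sum(R_i^2/n_i) - 3(N+1)
     = 12/(13*14) * (40^2/5 + 23^2/3 + 28^2/5) - 3*14
     = 0.065934 * 653.133 - 42
     = 1.063736.
Step 4: Ties present; correction factor C = 1 - 12/(13^3 - 13) = 0.994505. Corrected H = 1.063736 / 0.994505 = 1.069613.
Step 5: Under H0, H ~ chi^2(2); p-value = 0.585783.
Step 6: alpha = 0.05. fail to reject H0.

H = 1.0696, df = 2, p = 0.585783, fail to reject H0.


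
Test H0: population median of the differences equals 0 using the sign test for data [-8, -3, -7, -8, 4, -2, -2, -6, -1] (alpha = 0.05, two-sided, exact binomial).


Step 1: Discard zero differences. Original n = 9; n_eff = number of nonzero differences = 9.
Nonzero differences (with sign): -8, -3, -7, -8, +4, -2, -2, -6, -1
Step 2: Count signs: positive = 1, negative = 8.
Step 3: Under H0: P(positive) = 0.5, so the number of positives S ~ Bin(9, 0.5).
Step 4: Two-sided exact p-value = sum of Bin(9,0.5) probabilities at or below the observed probability = 0.039062.
Step 5: alpha = 0.05. reject H0.

n_eff = 9, pos = 1, neg = 8, p = 0.039062, reject H0.


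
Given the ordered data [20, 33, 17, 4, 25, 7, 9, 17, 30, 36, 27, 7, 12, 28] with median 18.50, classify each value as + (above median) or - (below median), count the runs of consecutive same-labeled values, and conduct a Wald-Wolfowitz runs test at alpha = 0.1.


Step 1: Compute median = 18.50; label A = above, B = below.
Labels in order: AABBABBBAAABBA  (n_A = 7, n_B = 7)
Step 2: Count runs R = 7.
Step 3: Under H0 (random ordering), E[R] = 2*n_A*n_B/(n_A+n_B) + 1 = 2*7*7/14 + 1 = 8.0000.
        Var[R] = 2*n_A*n_B*(2*n_A*n_B - n_A - n_B) / ((n_A+n_B)^2 * (n_A+n_B-1)) = 8232/2548 = 3.2308.
        SD[R] = 1.7974.
Step 4: Continuity-corrected z = (R + 0.5 - E[R]) / SD[R] = (7 + 0.5 - 8.0000) / 1.7974 = -0.2782.
Step 5: Two-sided p-value via normal approximation = 2*(1 - Phi(|z|)) = 0.780879.
Step 6: alpha = 0.1. fail to reject H0.

R = 7, z = -0.2782, p = 0.780879, fail to reject H0.


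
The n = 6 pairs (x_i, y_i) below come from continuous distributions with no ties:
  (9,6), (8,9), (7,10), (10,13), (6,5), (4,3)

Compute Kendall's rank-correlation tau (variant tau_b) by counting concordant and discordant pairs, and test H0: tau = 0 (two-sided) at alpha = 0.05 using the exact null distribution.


Step 1: Enumerate the 15 unordered pairs (i,j) with i<j and classify each by sign(x_j-x_i) * sign(y_j-y_i).
  (1,2):dx=-1,dy=+3->D; (1,3):dx=-2,dy=+4->D; (1,4):dx=+1,dy=+7->C; (1,5):dx=-3,dy=-1->C
  (1,6):dx=-5,dy=-3->C; (2,3):dx=-1,dy=+1->D; (2,4):dx=+2,dy=+4->C; (2,5):dx=-2,dy=-4->C
  (2,6):dx=-4,dy=-6->C; (3,4):dx=+3,dy=+3->C; (3,5):dx=-1,dy=-5->C; (3,6):dx=-3,dy=-7->C
  (4,5):dx=-4,dy=-8->C; (4,6):dx=-6,dy=-10->C; (5,6):dx=-2,dy=-2->C
Step 2: C = 12, D = 3, total pairs = 15.
Step 3: tau = (C - D)/(n(n-1)/2) = (12 - 3)/15 = 0.600000.
Step 4: Exact two-sided p-value (enumerate n! = 720 permutations of y under H0): p = 0.136111.
Step 5: alpha = 0.05. fail to reject H0.

tau_b = 0.6000 (C=12, D=3), p = 0.136111, fail to reject H0.


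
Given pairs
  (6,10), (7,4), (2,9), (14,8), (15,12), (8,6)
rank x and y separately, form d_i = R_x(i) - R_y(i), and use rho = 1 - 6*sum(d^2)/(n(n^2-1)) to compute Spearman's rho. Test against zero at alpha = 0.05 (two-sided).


Step 1: Rank x and y separately (midranks; no ties here).
rank(x): 6->2, 7->3, 2->1, 14->5, 15->6, 8->4
rank(y): 10->5, 4->1, 9->4, 8->3, 12->6, 6->2
Step 2: d_i = R_x(i) - R_y(i); compute d_i^2.
  (2-5)^2=9, (3-1)^2=4, (1-4)^2=9, (5-3)^2=4, (6-6)^2=0, (4-2)^2=4
sum(d^2) = 30.
Step 3: rho = 1 - 6*30 / (6*(6^2 - 1)) = 1 - 180/210 = 0.142857.
Step 4: Under H0, t = rho * sqrt((n-2)/(1-rho^2)) = 0.2887 ~ t(4).
Step 5: Two-sided p-value from the t-distribution with 4 df = 0.787172.
Step 6: alpha = 0.05. fail to reject H0.

rho = 0.1429, p = 0.787172, fail to reject H0 at alpha = 0.05.


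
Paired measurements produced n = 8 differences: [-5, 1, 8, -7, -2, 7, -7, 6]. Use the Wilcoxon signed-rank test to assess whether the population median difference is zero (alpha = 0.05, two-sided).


Step 1: Drop any zero differences (none here) and take |d_i|.
|d| = [5, 1, 8, 7, 2, 7, 7, 6]
Step 2: Midrank |d_i| (ties get averaged ranks).
ranks: |5|->3, |1|->1, |8|->8, |7|->6, |2|->2, |7|->6, |7|->6, |6|->4
Step 3: Attach original signs; sum ranks with positive sign and with negative sign.
W+ = 1 + 8 + 6 + 4 = 19
W- = 3 + 6 + 2 + 6 = 17
(Check: W+ + W- = 36 should equal n(n+1)/2 = 36.)
Step 4: Test statistic W = min(W+, W-) = 17.
Step 5: Ties in |d|, so use the tie-corrected normal approximation.
        E[W] = n(n+1)/4 = 8*9/4 = 18.
        Tie groups: |d|=7 (t=3); sum(t^3 - t) = 24.
        Var[W] = n(n+1)(2n+1)/24 - sum(t^3-t)/48 = 1224/24 - 24/48 = 50.5.
        z = (W - E[W]) / sqrt(Var[W]) = (17 - 18) / 7.1063 = -0.1407.
        Two-sided p = 2*Phi(z) = 0.888092.
Step 6: alpha = 0.05. fail to reject H0.

W+ = 19, W- = 17, W = min = 17, p = 0.888092, fail to reject H0.


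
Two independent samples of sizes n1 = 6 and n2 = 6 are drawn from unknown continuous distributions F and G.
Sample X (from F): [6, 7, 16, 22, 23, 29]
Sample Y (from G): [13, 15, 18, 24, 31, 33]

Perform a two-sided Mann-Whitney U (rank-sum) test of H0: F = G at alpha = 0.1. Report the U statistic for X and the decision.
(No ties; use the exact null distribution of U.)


Step 1: Combine and sort all 12 observations; assign midranks.
sorted (value, group): (6,X), (7,X), (13,Y), (15,Y), (16,X), (18,Y), (22,X), (23,X), (24,Y), (29,X), (31,Y), (33,Y)
ranks: 6->1, 7->2, 13->3, 15->4, 16->5, 18->6, 22->7, 23->8, 24->9, 29->10, 31->11, 33->12
Step 2: Rank sum for X: R1 = 1 + 2 + 5 + 7 + 8 + 10 = 33.
Step 3: U_X = R1 - n1(n1+1)/2 = 33 - 6*7/2 = 33 - 21 = 12.
       U_Y = n1*n2 - U_X = 36 - 12 = 24.
Step 4: No ties, so the exact null distribution of U (based on enumerating the C(12,6) = 924 equally likely rank assignments) gives the two-sided p-value.
Step 5: p-value = 0.393939; compare to alpha = 0.1. fail to reject H0.

U_X = 12, p = 0.393939, fail to reject H0 at alpha = 0.1.


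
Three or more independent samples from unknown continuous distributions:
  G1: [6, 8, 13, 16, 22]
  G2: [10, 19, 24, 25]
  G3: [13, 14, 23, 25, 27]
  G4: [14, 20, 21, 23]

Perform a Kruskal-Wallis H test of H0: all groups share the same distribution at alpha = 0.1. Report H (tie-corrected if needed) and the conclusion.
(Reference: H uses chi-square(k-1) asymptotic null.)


Step 1: Combine all N = 18 observations and assign midranks.
sorted (value, group, rank): (6,G1,1), (8,G1,2), (10,G2,3), (13,G1,4.5), (13,G3,4.5), (14,G3,6.5), (14,G4,6.5), (16,G1,8), (19,G2,9), (20,G4,10), (21,G4,11), (22,G1,12), (23,G3,13.5), (23,G4,13.5), (24,G2,15), (25,G2,16.5), (25,G3,16.5), (27,G3,18)
Step 2: Sum ranks within each group.
R_1 = 27.5 (n_1 = 5)
R_2 = 43.5 (n_2 = 4)
R_3 = 59 (n_3 = 5)
R_4 = 41 (n_4 = 4)
Step 3: H = 12/(N(N+1)) * sum(R_i^2/n_i) - 3(N+1)
     = 12/(18*19) * (27.5^2/5 + 43.5^2/4 + 59^2/5 + 41^2/4) - 3*19
     = 0.035088 * 1740.76 - 57
     = 4.079386.
Step 4: Ties present; correction factor C = 1 - 24/(18^3 - 18) = 0.995872. Corrected H = 4.079386 / 0.995872 = 4.096295.
Step 5: Under H0, H ~ chi^2(3); p-value = 0.251252.
Step 6: alpha = 0.1. fail to reject H0.

H = 4.0963, df = 3, p = 0.251252, fail to reject H0.


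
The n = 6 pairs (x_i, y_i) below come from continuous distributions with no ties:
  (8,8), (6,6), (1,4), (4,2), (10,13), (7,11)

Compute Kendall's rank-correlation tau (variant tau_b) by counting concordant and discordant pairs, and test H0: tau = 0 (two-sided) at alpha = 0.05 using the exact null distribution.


Step 1: Enumerate the 15 unordered pairs (i,j) with i<j and classify each by sign(x_j-x_i) * sign(y_j-y_i).
  (1,2):dx=-2,dy=-2->C; (1,3):dx=-7,dy=-4->C; (1,4):dx=-4,dy=-6->C; (1,5):dx=+2,dy=+5->C
  (1,6):dx=-1,dy=+3->D; (2,3):dx=-5,dy=-2->C; (2,4):dx=-2,dy=-4->C; (2,5):dx=+4,dy=+7->C
  (2,6):dx=+1,dy=+5->C; (3,4):dx=+3,dy=-2->D; (3,5):dx=+9,dy=+9->C; (3,6):dx=+6,dy=+7->C
  (4,5):dx=+6,dy=+11->C; (4,6):dx=+3,dy=+9->C; (5,6):dx=-3,dy=-2->C
Step 2: C = 13, D = 2, total pairs = 15.
Step 3: tau = (C - D)/(n(n-1)/2) = (13 - 2)/15 = 0.733333.
Step 4: Exact two-sided p-value (enumerate n! = 720 permutations of y under H0): p = 0.055556.
Step 5: alpha = 0.05. fail to reject H0.

tau_b = 0.7333 (C=13, D=2), p = 0.055556, fail to reject H0.


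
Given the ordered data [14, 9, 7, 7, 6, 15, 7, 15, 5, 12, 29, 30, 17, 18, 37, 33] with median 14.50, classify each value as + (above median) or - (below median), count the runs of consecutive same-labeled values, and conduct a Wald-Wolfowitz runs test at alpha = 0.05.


Step 1: Compute median = 14.50; label A = above, B = below.
Labels in order: BBBBBABABBAAAAAA  (n_A = 8, n_B = 8)
Step 2: Count runs R = 6.
Step 3: Under H0 (random ordering), E[R] = 2*n_A*n_B/(n_A+n_B) + 1 = 2*8*8/16 + 1 = 9.0000.
        Var[R] = 2*n_A*n_B*(2*n_A*n_B - n_A - n_B) / ((n_A+n_B)^2 * (n_A+n_B-1)) = 14336/3840 = 3.7333.
        SD[R] = 1.9322.
Step 4: Continuity-corrected z = (R + 0.5 - E[R]) / SD[R] = (6 + 0.5 - 9.0000) / 1.9322 = -1.2939.
Step 5: Two-sided p-value via normal approximation = 2*(1 - Phi(|z|)) = 0.195709.
Step 6: alpha = 0.05. fail to reject H0.

R = 6, z = -1.2939, p = 0.195709, fail to reject H0.


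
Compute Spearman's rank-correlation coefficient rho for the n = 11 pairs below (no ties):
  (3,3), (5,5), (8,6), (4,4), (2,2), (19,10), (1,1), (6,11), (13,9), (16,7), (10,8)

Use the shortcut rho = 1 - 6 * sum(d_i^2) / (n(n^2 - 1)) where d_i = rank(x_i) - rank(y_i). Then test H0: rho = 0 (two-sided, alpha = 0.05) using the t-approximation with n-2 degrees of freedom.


Step 1: Rank x and y separately (midranks; no ties here).
rank(x): 3->3, 5->5, 8->7, 4->4, 2->2, 19->11, 1->1, 6->6, 13->9, 16->10, 10->8
rank(y): 3->3, 5->5, 6->6, 4->4, 2->2, 10->10, 1->1, 11->11, 9->9, 7->7, 8->8
Step 2: d_i = R_x(i) - R_y(i); compute d_i^2.
  (3-3)^2=0, (5-5)^2=0, (7-6)^2=1, (4-4)^2=0, (2-2)^2=0, (11-10)^2=1, (1-1)^2=0, (6-11)^2=25, (9-9)^2=0, (10-7)^2=9, (8-8)^2=0
sum(d^2) = 36.
Step 3: rho = 1 - 6*36 / (11*(11^2 - 1)) = 1 - 216/1320 = 0.836364.
Step 4: Under H0, t = rho * sqrt((n-2)/(1-rho^2)) = 4.5772 ~ t(9).
Step 5: Two-sided p-value from the t-distribution with 9 df = 0.001333.
Step 6: alpha = 0.05. reject H0.

rho = 0.8364, p = 0.001333, reject H0 at alpha = 0.05.


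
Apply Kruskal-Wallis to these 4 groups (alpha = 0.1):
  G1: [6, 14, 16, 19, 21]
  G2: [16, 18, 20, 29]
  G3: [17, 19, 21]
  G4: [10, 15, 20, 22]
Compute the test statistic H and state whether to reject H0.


Step 1: Combine all N = 16 observations and assign midranks.
sorted (value, group, rank): (6,G1,1), (10,G4,2), (14,G1,3), (15,G4,4), (16,G1,5.5), (16,G2,5.5), (17,G3,7), (18,G2,8), (19,G1,9.5), (19,G3,9.5), (20,G2,11.5), (20,G4,11.5), (21,G1,13.5), (21,G3,13.5), (22,G4,15), (29,G2,16)
Step 2: Sum ranks within each group.
R_1 = 32.5 (n_1 = 5)
R_2 = 41 (n_2 = 4)
R_3 = 30 (n_3 = 3)
R_4 = 32.5 (n_4 = 4)
Step 3: H = 12/(N(N+1)) * sum(R_i^2/n_i) - 3(N+1)
     = 12/(16*17) * (32.5^2/5 + 41^2/4 + 30^2/3 + 32.5^2/4) - 3*17
     = 0.044118 * 1195.56 - 51
     = 1.745404.
Step 4: Ties present; correction factor C = 1 - 24/(16^3 - 16) = 0.994118. Corrected H = 1.745404 / 0.994118 = 1.755732.
Step 5: Under H0, H ~ chi^2(3); p-value = 0.624615.
Step 6: alpha = 0.1. fail to reject H0.

H = 1.7557, df = 3, p = 0.624615, fail to reject H0.


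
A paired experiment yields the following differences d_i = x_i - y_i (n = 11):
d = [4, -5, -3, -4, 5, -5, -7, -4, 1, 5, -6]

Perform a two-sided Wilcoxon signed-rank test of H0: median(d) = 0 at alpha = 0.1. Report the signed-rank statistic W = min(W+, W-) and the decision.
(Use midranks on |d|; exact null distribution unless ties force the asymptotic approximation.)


Step 1: Drop any zero differences (none here) and take |d_i|.
|d| = [4, 5, 3, 4, 5, 5, 7, 4, 1, 5, 6]
Step 2: Midrank |d_i| (ties get averaged ranks).
ranks: |4|->4, |5|->7.5, |3|->2, |4|->4, |5|->7.5, |5|->7.5, |7|->11, |4|->4, |1|->1, |5|->7.5, |6|->10
Step 3: Attach original signs; sum ranks with positive sign and with negative sign.
W+ = 4 + 7.5 + 1 + 7.5 = 20
W- = 7.5 + 2 + 4 + 7.5 + 11 + 4 + 10 = 46
(Check: W+ + W- = 66 should equal n(n+1)/2 = 66.)
Step 4: Test statistic W = min(W+, W-) = 20.
Step 5: Ties in |d|, so use the tie-corrected normal approximation.
        E[W] = n(n+1)/4 = 11*12/4 = 33.
        Tie groups: |d|=4 (t=3), |d|=5 (t=4); sum(t^3 - t) = 84.
        Var[W] = n(n+1)(2n+1)/24 - sum(t^3-t)/48 = 3036/24 - 84/48 = 124.75.
        z = (W - E[W]) / sqrt(Var[W]) = (20 - 33) / 11.1692 = -1.1639.
        Two-sided p = 2*Phi(z) = 0.244456.
Step 6: alpha = 0.1. fail to reject H0.

W+ = 20, W- = 46, W = min = 20, p = 0.244456, fail to reject H0.


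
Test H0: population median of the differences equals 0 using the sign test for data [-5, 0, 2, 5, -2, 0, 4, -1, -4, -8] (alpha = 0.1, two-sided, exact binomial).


Step 1: Discard zero differences. Original n = 10; n_eff = number of nonzero differences = 8.
Nonzero differences (with sign): -5, +2, +5, -2, +4, -1, -4, -8
Step 2: Count signs: positive = 3, negative = 5.
Step 3: Under H0: P(positive) = 0.5, so the number of positives S ~ Bin(8, 0.5).
Step 4: Two-sided exact p-value = sum of Bin(8,0.5) probabilities at or below the observed probability = 0.726562.
Step 5: alpha = 0.1. fail to reject H0.

n_eff = 8, pos = 3, neg = 5, p = 0.726562, fail to reject H0.


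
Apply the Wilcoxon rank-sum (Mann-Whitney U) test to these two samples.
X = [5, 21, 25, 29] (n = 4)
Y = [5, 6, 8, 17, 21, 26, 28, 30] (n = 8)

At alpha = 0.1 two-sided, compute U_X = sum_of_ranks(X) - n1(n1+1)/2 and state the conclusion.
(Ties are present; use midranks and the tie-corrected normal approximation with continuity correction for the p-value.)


Step 1: Combine and sort all 12 observations; assign midranks.
sorted (value, group): (5,X), (5,Y), (6,Y), (8,Y), (17,Y), (21,X), (21,Y), (25,X), (26,Y), (28,Y), (29,X), (30,Y)
ranks: 5->1.5, 5->1.5, 6->3, 8->4, 17->5, 21->6.5, 21->6.5, 25->8, 26->9, 28->10, 29->11, 30->12
Step 2: Rank sum for X: R1 = 1.5 + 6.5 + 8 + 11 = 27.
Step 3: U_X = R1 - n1(n1+1)/2 = 27 - 4*5/2 = 27 - 10 = 17.
       U_Y = n1*n2 - U_X = 32 - 17 = 15.
Step 4: Ties are present, so use the tie-corrected normal approximation (with continuity correction) for the p-value.
Step 5: p-value = 0.932087; compare to alpha = 0.1. fail to reject H0.

U_X = 17, p = 0.932087, fail to reject H0 at alpha = 0.1.


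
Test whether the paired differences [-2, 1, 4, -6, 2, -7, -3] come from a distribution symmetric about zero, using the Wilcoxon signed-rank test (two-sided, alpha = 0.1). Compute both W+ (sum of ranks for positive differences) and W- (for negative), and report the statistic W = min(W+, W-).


Step 1: Drop any zero differences (none here) and take |d_i|.
|d| = [2, 1, 4, 6, 2, 7, 3]
Step 2: Midrank |d_i| (ties get averaged ranks).
ranks: |2|->2.5, |1|->1, |4|->5, |6|->6, |2|->2.5, |7|->7, |3|->4
Step 3: Attach original signs; sum ranks with positive sign and with negative sign.
W+ = 1 + 5 + 2.5 = 8.5
W- = 2.5 + 6 + 7 + 4 = 19.5
(Check: W+ + W- = 28 should equal n(n+1)/2 = 28.)
Step 4: Test statistic W = min(W+, W-) = 8.5.
Step 5: Ties in |d|, so use the tie-corrected normal approximation.
        E[W] = n(n+1)/4 = 7*8/4 = 14.
        Tie groups: |d|=2 (t=2); sum(t^3 - t) = 6.
        Var[W] = n(n+1)(2n+1)/24 - sum(t^3-t)/48 = 840/24 - 6/48 = 34.875.
        z = (W - E[W]) / sqrt(Var[W]) = (8.5 - 14) / 5.9055 = -0.9313.
        Two-sided p = 2*Phi(z) = 0.351681.
Step 6: alpha = 0.1. fail to reject H0.

W+ = 8.5, W- = 19.5, W = min = 8.5, p = 0.351681, fail to reject H0.


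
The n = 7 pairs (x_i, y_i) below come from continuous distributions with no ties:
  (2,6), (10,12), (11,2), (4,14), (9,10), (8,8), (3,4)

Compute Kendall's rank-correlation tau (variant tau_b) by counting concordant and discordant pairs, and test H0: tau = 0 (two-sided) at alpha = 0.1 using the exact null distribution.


Step 1: Enumerate the 21 unordered pairs (i,j) with i<j and classify each by sign(x_j-x_i) * sign(y_j-y_i).
  (1,2):dx=+8,dy=+6->C; (1,3):dx=+9,dy=-4->D; (1,4):dx=+2,dy=+8->C; (1,5):dx=+7,dy=+4->C
  (1,6):dx=+6,dy=+2->C; (1,7):dx=+1,dy=-2->D; (2,3):dx=+1,dy=-10->D; (2,4):dx=-6,dy=+2->D
  (2,5):dx=-1,dy=-2->C; (2,6):dx=-2,dy=-4->C; (2,7):dx=-7,dy=-8->C; (3,4):dx=-7,dy=+12->D
  (3,5):dx=-2,dy=+8->D; (3,6):dx=-3,dy=+6->D; (3,7):dx=-8,dy=+2->D; (4,5):dx=+5,dy=-4->D
  (4,6):dx=+4,dy=-6->D; (4,7):dx=-1,dy=-10->C; (5,6):dx=-1,dy=-2->C; (5,7):dx=-6,dy=-6->C
  (6,7):dx=-5,dy=-4->C
Step 2: C = 11, D = 10, total pairs = 21.
Step 3: tau = (C - D)/(n(n-1)/2) = (11 - 10)/21 = 0.047619.
Step 4: Exact two-sided p-value (enumerate n! = 5040 permutations of y under H0): p = 1.000000.
Step 5: alpha = 0.1. fail to reject H0.

tau_b = 0.0476 (C=11, D=10), p = 1.000000, fail to reject H0.


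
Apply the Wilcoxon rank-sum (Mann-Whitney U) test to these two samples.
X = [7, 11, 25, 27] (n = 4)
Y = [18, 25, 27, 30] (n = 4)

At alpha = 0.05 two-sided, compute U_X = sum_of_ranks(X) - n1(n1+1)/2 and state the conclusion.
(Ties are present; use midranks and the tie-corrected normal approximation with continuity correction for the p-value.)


Step 1: Combine and sort all 8 observations; assign midranks.
sorted (value, group): (7,X), (11,X), (18,Y), (25,X), (25,Y), (27,X), (27,Y), (30,Y)
ranks: 7->1, 11->2, 18->3, 25->4.5, 25->4.5, 27->6.5, 27->6.5, 30->8
Step 2: Rank sum for X: R1 = 1 + 2 + 4.5 + 6.5 = 14.
Step 3: U_X = R1 - n1(n1+1)/2 = 14 - 4*5/2 = 14 - 10 = 4.
       U_Y = n1*n2 - U_X = 16 - 4 = 12.
Step 4: Ties are present, so use the tie-corrected normal approximation (with continuity correction) for the p-value.
Step 5: p-value = 0.306492; compare to alpha = 0.05. fail to reject H0.

U_X = 4, p = 0.306492, fail to reject H0 at alpha = 0.05.


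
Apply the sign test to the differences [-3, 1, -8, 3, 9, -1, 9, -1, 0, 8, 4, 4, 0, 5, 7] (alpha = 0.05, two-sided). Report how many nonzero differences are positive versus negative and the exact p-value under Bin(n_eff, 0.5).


Step 1: Discard zero differences. Original n = 15; n_eff = number of nonzero differences = 13.
Nonzero differences (with sign): -3, +1, -8, +3, +9, -1, +9, -1, +8, +4, +4, +5, +7
Step 2: Count signs: positive = 9, negative = 4.
Step 3: Under H0: P(positive) = 0.5, so the number of positives S ~ Bin(13, 0.5).
Step 4: Two-sided exact p-value = sum of Bin(13,0.5) probabilities at or below the observed probability = 0.266846.
Step 5: alpha = 0.05. fail to reject H0.

n_eff = 13, pos = 9, neg = 4, p = 0.266846, fail to reject H0.
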